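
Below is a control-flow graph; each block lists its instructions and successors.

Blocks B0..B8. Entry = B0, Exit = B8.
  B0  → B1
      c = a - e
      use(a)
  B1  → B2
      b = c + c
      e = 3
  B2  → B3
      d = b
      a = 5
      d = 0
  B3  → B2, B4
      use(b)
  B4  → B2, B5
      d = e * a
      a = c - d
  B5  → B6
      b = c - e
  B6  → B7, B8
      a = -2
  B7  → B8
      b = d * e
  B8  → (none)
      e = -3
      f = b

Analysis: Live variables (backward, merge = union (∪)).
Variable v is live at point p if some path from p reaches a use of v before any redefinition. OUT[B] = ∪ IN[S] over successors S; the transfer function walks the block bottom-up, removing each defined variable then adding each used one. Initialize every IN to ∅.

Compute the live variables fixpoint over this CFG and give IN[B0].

Converged values:
  B0: | IN={a, e} | OUT={c}
  B1: | IN={c} | OUT={b, c, e}
  B2: | IN={b, c, e} | OUT={a, b, c, e}
  B3: | IN={a, b, c, e} | OUT={a, b, c, e}
  B4: | IN={a, b, c, e} | OUT={b, c, d, e}
  B5: | IN={c, d, e} | OUT={b, d, e}
  B6: | IN={b, d, e} | OUT={b, d, e}
  B7: | IN={d, e} | OUT={b}
  B8: | IN={b} | OUT={}

Merge at B0: OUT[B0] = IN[B1] = {c}
Applying B0's transfer function to that OUT value gives IN[B0] (row B0 above).

Answer: {a, e}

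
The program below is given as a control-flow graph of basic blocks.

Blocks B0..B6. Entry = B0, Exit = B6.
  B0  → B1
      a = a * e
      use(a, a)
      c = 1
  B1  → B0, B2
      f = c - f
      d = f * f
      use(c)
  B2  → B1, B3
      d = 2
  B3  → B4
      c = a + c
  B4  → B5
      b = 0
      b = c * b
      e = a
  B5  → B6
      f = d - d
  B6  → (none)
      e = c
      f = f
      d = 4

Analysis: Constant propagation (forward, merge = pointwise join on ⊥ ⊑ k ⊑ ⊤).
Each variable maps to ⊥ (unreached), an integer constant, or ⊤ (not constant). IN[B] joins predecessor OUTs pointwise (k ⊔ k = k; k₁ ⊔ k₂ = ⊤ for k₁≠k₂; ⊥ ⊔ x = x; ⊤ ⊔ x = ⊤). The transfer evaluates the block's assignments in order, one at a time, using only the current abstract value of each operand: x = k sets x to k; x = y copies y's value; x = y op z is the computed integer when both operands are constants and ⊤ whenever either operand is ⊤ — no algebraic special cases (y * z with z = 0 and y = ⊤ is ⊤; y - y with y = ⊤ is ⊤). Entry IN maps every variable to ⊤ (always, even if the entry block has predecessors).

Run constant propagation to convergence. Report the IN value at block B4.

Answer: {a: ⊤, b: ⊤, c: ⊤, d: 2, e: ⊤, f: ⊤}

Trace:
Converged values:
  B0: | IN=(all ⊤) | OUT={c:1; rest ⊤}
  B1: | IN={c:1; rest ⊤} | OUT={c:1; rest ⊤}
  B2: | IN={c:1; rest ⊤} | OUT={c:1, d:2; rest ⊤}
  B3: | IN={c:1, d:2; rest ⊤} | OUT={d:2; rest ⊤}
  B4: | IN={d:2; rest ⊤} | OUT={d:2; rest ⊤}
  B5: | IN={d:2; rest ⊤} | OUT={d:2, f:0; rest ⊤}
  B6: | IN={d:2, f:0; rest ⊤} | OUT={d:4, f:0; rest ⊤}

Merge at B4: IN[B4] = OUT[B3] = {a: ⊤, b: ⊤, c: ⊤, d: 2, e: ⊤, f: ⊤}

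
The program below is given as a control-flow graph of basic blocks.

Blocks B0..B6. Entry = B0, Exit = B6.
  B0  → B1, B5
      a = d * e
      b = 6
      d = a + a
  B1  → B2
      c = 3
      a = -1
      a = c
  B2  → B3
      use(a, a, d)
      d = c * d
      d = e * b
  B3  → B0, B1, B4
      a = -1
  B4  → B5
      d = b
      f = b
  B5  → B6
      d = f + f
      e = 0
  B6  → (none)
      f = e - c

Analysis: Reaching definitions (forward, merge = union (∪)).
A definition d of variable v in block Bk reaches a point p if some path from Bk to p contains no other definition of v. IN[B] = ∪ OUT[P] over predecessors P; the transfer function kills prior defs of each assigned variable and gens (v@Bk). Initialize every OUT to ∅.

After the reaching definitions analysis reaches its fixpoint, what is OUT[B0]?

Fixpoint table:
  B0:   IN={a@B3, b@B0, c@B1, d@B2}   OUT={a@B0, b@B0, c@B1, d@B0}
  B1:   IN={a@B0, a@B3, b@B0, c@B1, d@B0, d@B2}   OUT={a@B1, b@B0, c@B1, d@B0, d@B2}
  B2:   IN={a@B1, b@B0, c@B1, d@B0, d@B2}   OUT={a@B1, b@B0, c@B1, d@B2}
  B3:   IN={a@B1, b@B0, c@B1, d@B2}   OUT={a@B3, b@B0, c@B1, d@B2}
  B4:   IN={a@B3, b@B0, c@B1, d@B2}   OUT={a@B3, b@B0, c@B1, d@B4, f@B4}
  B5:   IN={a@B0, a@B3, b@B0, c@B1, d@B0, d@B4, f@B4}   OUT={a@B0, a@B3, b@B0, c@B1, d@B5, e@B5, f@B4}
  B6:   IN={a@B0, a@B3, b@B0, c@B1, d@B5, e@B5, f@B4}   OUT={a@B0, a@B3, b@B0, c@B1, d@B5, e@B5, f@B6}

Merge at B0 (entry node, so the boundary value {} is joined with the incoming edge(s)): IN[B0] = {} ⊔ OUT[B3] = {a@B3, b@B0, c@B1, d@B2}
Applying B0's transfer function to that IN value gives OUT[B0] (row B0 above).

Answer: {a@B0, b@B0, c@B1, d@B0}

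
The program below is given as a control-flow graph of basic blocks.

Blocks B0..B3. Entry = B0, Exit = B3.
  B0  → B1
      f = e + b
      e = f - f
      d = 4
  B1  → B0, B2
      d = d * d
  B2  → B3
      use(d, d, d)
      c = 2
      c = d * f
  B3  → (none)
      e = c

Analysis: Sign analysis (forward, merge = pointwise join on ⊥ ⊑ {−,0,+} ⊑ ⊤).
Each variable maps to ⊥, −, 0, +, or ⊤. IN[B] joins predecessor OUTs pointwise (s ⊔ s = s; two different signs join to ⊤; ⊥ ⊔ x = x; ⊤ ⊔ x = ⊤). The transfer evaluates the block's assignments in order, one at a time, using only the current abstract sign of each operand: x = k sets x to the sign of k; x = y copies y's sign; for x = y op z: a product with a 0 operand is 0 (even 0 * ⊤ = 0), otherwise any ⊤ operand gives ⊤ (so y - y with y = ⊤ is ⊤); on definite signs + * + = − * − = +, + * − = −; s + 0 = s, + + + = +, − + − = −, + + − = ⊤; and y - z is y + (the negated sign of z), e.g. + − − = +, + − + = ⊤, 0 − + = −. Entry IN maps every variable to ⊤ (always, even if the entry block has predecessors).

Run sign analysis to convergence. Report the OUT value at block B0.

Answer: {a: ⊤, b: ⊤, c: ⊤, d: +, e: ⊤, f: ⊤}

Trace:
Converged values:
  B0:  IN=(all ⊤)  OUT={d:+; rest ⊤}
  B1:  IN={d:+; rest ⊤}  OUT={d:+; rest ⊤}
  B2:  IN={d:+; rest ⊤}  OUT={d:+; rest ⊤}
  B3:  IN={d:+; rest ⊤}  OUT={d:+; rest ⊤}

Merge at B0 (entry node, so the boundary value (all ⊤) is joined with the incoming edge(s)): IN[B0] = (all ⊤) ⊔ OUT[B1] = {a: ⊤, b: ⊤, c: ⊤, d: ⊤, e: ⊤, f: ⊤}
Applying B0's transfer function to that IN value gives OUT[B0] (row B0 above).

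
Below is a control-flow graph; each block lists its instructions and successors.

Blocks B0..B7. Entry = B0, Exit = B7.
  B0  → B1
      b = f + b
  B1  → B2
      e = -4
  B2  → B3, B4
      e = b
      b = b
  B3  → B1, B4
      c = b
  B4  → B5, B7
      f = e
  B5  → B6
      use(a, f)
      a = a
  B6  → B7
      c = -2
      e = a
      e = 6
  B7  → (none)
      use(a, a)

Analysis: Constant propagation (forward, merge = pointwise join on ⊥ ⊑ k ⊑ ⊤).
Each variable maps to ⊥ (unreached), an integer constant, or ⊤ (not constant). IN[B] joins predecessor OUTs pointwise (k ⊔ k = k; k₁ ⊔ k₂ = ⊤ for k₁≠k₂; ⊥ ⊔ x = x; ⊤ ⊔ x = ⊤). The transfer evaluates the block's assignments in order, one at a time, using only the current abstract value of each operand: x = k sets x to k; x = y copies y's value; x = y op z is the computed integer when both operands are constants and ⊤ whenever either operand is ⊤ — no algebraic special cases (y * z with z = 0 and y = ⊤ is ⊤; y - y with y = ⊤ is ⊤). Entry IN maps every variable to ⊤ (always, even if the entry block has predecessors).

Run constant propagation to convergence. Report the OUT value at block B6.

Answer: {a: ⊤, b: ⊤, c: -2, d: ⊤, e: 6, f: ⊤}

Working:
Converged values:
  B0:   IN=(all ⊤)   OUT=(all ⊤)
  B1:   IN=(all ⊤)   OUT={e:-4; rest ⊤}
  B2:   IN={e:-4; rest ⊤}   OUT=(all ⊤)
  B3:   IN=(all ⊤)   OUT=(all ⊤)
  B4:   IN=(all ⊤)   OUT=(all ⊤)
  B5:   IN=(all ⊤)   OUT=(all ⊤)
  B6:   IN=(all ⊤)   OUT={c:-2, e:6; rest ⊤}
  B7:   IN=(all ⊤)   OUT=(all ⊤)

Merge at B6: IN[B6] = OUT[B5] = {a: ⊤, b: ⊤, c: ⊤, d: ⊤, e: ⊤, f: ⊤}
Applying B6's transfer function to that IN value gives OUT[B6] (row B6 above).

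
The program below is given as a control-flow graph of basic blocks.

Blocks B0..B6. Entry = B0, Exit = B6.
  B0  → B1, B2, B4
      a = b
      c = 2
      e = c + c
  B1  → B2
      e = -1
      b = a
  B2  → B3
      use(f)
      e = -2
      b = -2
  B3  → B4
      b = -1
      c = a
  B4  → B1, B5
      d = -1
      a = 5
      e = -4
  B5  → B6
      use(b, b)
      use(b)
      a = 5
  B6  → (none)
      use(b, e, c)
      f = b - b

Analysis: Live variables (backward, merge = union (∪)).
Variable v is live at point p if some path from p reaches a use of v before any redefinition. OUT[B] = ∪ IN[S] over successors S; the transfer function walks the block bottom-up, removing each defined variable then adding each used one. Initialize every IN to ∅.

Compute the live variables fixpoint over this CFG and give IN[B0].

Answer: {b, f}

Working:
Converged values:
  B0:  IN={b, f}  OUT={a, b, c, f}
  B1:  IN={a, f}  OUT={a, f}
  B2:  IN={a, f}  OUT={a, f}
  B3:  IN={a, f}  OUT={b, c, f}
  B4:  IN={b, c, f}  OUT={a, b, c, e, f}
  B5:  IN={b, c, e}  OUT={b, c, e}
  B6:  IN={b, c, e}  OUT={}

Merge at B0: OUT[B0] = IN[B1] ⊔ IN[B2] ⊔ IN[B4] = {a, b, c, f}
Applying B0's transfer function to that OUT value gives IN[B0] (row B0 above).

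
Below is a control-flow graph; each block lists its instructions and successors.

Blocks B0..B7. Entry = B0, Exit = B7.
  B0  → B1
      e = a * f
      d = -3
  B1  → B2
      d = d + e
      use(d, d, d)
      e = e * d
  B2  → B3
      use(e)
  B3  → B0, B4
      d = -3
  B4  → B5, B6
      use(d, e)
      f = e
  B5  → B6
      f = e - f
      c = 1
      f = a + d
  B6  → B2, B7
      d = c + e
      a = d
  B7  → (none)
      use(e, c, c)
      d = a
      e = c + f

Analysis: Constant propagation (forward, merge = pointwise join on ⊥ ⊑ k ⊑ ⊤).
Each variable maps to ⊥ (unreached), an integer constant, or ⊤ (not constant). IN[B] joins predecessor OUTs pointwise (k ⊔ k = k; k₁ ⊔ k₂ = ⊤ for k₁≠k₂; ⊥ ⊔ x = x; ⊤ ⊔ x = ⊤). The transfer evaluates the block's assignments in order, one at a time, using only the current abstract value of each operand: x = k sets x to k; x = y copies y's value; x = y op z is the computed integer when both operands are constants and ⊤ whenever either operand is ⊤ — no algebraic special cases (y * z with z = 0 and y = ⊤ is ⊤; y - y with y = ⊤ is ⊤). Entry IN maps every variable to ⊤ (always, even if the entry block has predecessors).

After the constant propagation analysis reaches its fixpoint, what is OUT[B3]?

Per-block solution:
  B0:  IN=(all ⊤)  OUT={d:-3; rest ⊤}
  B1:  IN={d:-3; rest ⊤}  OUT=(all ⊤)
  B2:  IN=(all ⊤)  OUT=(all ⊤)
  B3:  IN=(all ⊤)  OUT={d:-3; rest ⊤}
  B4:  IN={d:-3; rest ⊤}  OUT={d:-3; rest ⊤}
  B5:  IN={d:-3; rest ⊤}  OUT={c:1, d:-3; rest ⊤}
  B6:  IN={d:-3; rest ⊤}  OUT=(all ⊤)
  B7:  IN=(all ⊤)  OUT=(all ⊤)

Merge at B3: IN[B3] = OUT[B2] = {a: ⊤, b: ⊤, c: ⊤, d: ⊤, e: ⊤, f: ⊤}
Applying B3's transfer function to that IN value gives OUT[B3] (row B3 above).

Answer: {a: ⊤, b: ⊤, c: ⊤, d: -3, e: ⊤, f: ⊤}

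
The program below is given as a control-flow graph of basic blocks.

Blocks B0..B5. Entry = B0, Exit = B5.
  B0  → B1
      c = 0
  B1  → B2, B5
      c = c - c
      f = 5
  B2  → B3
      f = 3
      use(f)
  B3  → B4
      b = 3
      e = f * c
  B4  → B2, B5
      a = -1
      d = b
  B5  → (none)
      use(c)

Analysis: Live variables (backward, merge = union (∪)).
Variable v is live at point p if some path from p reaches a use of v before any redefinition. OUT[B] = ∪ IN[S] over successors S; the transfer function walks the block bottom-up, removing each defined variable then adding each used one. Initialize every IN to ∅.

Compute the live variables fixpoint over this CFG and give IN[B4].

Converged values:
  B0:  IN={}  OUT={c}
  B1:  IN={c}  OUT={c}
  B2:  IN={c}  OUT={c, f}
  B3:  IN={c, f}  OUT={b, c}
  B4:  IN={b, c}  OUT={c}
  B5:  IN={c}  OUT={}

Merge at B4: OUT[B4] = IN[B2] ⊔ IN[B5] = {c}
Applying B4's transfer function to that OUT value gives IN[B4] (row B4 above).

Answer: {b, c}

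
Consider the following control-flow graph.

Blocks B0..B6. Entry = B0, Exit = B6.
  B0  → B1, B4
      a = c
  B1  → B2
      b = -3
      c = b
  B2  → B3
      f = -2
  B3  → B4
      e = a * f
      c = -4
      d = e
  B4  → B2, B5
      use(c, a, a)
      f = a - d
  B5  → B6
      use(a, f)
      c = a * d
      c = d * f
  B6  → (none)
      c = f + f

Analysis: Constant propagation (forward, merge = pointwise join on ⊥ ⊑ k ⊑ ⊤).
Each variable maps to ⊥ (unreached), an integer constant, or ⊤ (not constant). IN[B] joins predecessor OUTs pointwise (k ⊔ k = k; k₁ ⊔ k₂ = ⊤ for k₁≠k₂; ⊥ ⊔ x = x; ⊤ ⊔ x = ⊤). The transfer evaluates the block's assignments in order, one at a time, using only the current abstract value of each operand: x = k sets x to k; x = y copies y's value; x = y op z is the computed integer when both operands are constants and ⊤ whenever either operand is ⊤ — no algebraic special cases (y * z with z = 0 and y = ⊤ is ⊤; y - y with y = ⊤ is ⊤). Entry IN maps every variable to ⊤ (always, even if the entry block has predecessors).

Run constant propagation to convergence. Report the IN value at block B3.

Per-block solution:
  B0:   IN=(all ⊤)   OUT=(all ⊤)
  B1:   IN=(all ⊤)   OUT={b:-3, c:-3; rest ⊤}
  B2:   IN=(all ⊤)   OUT={f:-2; rest ⊤}
  B3:   IN={f:-2; rest ⊤}   OUT={c:-4, f:-2; rest ⊤}
  B4:   IN=(all ⊤)   OUT=(all ⊤)
  B5:   IN=(all ⊤)   OUT=(all ⊤)
  B6:   IN=(all ⊤)   OUT=(all ⊤)

Merge at B3: IN[B3] = OUT[B2] = {a: ⊤, b: ⊤, c: ⊤, d: ⊤, e: ⊤, f: -2}

Answer: {a: ⊤, b: ⊤, c: ⊤, d: ⊤, e: ⊤, f: -2}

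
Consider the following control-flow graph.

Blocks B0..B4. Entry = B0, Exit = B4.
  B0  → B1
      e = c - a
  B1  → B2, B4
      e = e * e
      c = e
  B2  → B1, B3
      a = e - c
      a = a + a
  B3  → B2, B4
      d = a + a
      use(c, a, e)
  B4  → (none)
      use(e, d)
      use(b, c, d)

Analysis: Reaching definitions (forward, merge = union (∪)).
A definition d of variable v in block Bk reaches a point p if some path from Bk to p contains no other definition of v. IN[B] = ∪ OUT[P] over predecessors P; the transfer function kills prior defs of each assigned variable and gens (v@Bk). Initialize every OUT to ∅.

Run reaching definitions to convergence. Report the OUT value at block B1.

Answer: {a@B2, c@B1, d@B3, e@B1}

Trace:
Per-block solution:
  B0: | IN={} | OUT={e@B0}
  B1: | IN={a@B2, c@B1, d@B3, e@B0, e@B1} | OUT={a@B2, c@B1, d@B3, e@B1}
  B2: | IN={a@B2, c@B1, d@B3, e@B1} | OUT={a@B2, c@B1, d@B3, e@B1}
  B3: | IN={a@B2, c@B1, d@B3, e@B1} | OUT={a@B2, c@B1, d@B3, e@B1}
  B4: | IN={a@B2, c@B1, d@B3, e@B1} | OUT={a@B2, c@B1, d@B3, e@B1}

Merge at B1: IN[B1] = OUT[B0] ⊔ OUT[B2] = {a@B2, c@B1, d@B3, e@B0, e@B1}
Applying B1's transfer function to that IN value gives OUT[B1] (row B1 above).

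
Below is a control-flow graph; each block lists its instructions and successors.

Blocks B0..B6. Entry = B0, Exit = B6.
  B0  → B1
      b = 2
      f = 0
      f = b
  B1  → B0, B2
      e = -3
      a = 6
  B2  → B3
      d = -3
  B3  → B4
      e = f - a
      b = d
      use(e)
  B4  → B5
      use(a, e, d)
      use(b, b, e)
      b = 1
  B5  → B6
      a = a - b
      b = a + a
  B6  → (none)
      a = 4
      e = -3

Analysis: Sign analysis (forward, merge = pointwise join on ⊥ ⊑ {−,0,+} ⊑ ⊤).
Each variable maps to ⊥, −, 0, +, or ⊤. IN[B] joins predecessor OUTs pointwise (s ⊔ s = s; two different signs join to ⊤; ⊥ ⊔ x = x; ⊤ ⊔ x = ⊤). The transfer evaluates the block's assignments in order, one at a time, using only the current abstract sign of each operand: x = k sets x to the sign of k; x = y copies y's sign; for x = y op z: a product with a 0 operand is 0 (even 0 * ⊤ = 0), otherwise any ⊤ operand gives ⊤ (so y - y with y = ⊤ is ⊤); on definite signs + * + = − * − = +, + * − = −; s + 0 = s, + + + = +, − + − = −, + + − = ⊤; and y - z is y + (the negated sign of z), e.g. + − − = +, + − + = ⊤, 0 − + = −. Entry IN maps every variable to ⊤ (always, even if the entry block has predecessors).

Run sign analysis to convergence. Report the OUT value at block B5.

Converged values:
  B0:   IN=(all ⊤)   OUT={b:+, f:+; rest ⊤}
  B1:   IN={b:+, f:+; rest ⊤}   OUT={a:+, b:+, e:-, f:+; rest ⊤}
  B2:   IN={a:+, b:+, e:-, f:+; rest ⊤}   OUT={a:+, b:+, d:-, e:-, f:+; rest ⊤}
  B3:   IN={a:+, b:+, d:-, e:-, f:+; rest ⊤}   OUT={a:+, b:-, d:-, f:+; rest ⊤}
  B4:   IN={a:+, b:-, d:-, f:+; rest ⊤}   OUT={a:+, b:+, d:-, f:+; rest ⊤}
  B5:   IN={a:+, b:+, d:-, f:+; rest ⊤}   OUT={d:-, f:+; rest ⊤}
  B6:   IN={d:-, f:+; rest ⊤}   OUT={a:+, d:-, e:-, f:+; rest ⊤}

Merge at B5: IN[B5] = OUT[B4] = {a: +, b: +, c: ⊤, d: -, e: ⊤, f: +}
Applying B5's transfer function to that IN value gives OUT[B5] (row B5 above).

Answer: {a: ⊤, b: ⊤, c: ⊤, d: -, e: ⊤, f: +}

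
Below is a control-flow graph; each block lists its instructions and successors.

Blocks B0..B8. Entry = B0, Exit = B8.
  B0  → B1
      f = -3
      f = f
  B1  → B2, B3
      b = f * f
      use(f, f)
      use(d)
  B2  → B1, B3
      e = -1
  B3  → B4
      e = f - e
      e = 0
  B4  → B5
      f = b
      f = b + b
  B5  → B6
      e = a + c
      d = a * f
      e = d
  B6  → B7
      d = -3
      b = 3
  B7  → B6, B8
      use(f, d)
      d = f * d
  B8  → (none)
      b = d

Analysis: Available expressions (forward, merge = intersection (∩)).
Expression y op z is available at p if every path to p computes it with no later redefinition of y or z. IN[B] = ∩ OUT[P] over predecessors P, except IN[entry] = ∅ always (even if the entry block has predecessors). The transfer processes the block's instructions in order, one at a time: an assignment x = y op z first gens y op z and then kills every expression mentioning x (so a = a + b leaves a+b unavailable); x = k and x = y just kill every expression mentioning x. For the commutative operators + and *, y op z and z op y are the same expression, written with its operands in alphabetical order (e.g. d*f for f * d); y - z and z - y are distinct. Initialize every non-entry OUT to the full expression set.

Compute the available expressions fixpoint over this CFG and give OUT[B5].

Answer: {a*f, a+c, b+b}

Working:
Converged values:
  B0:  IN={}  OUT={}
  B1:  IN={}  OUT={f*f}
  B2:  IN={f*f}  OUT={f*f}
  B3:  IN={f*f}  OUT={f*f}
  B4:  IN={f*f}  OUT={b+b}
  B5:  IN={b+b}  OUT={a*f, a+c, b+b}
  B6:  IN={a*f, a+c}  OUT={a*f, a+c}
  B7:  IN={a*f, a+c}  OUT={a*f, a+c}
  B8:  IN={a*f, a+c}  OUT={a*f, a+c}

Merge at B5: IN[B5] = OUT[B4] = {b+b}
Applying B5's transfer function to that IN value gives OUT[B5] (row B5 above).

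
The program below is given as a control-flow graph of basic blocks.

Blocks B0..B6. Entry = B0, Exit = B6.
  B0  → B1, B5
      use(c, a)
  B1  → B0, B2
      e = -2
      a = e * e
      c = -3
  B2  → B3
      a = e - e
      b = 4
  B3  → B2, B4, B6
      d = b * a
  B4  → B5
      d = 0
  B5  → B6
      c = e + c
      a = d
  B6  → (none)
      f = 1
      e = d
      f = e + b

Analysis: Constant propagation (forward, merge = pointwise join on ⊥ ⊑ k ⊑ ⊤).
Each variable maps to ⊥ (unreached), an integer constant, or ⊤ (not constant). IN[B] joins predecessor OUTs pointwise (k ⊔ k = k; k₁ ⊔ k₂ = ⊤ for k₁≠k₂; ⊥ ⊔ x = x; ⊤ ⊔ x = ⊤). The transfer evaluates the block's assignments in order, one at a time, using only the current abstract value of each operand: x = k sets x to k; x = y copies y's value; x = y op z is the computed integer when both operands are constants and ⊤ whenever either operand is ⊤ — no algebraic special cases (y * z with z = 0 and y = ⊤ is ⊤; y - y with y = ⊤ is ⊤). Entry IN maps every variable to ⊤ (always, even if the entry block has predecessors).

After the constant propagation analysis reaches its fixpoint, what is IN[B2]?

Answer: {a: ⊤, b: ⊤, c: -3, d: ⊤, e: -2, f: ⊤}

Trace:
Per-block solution:
  B0:   IN=(all ⊤)   OUT=(all ⊤)
  B1:   IN=(all ⊤)   OUT={a:4, c:-3, e:-2; rest ⊤}
  B2:   IN={c:-3, e:-2; rest ⊤}   OUT={a:0, b:4, c:-3, e:-2; rest ⊤}
  B3:   IN={a:0, b:4, c:-3, e:-2; rest ⊤}   OUT={a:0, b:4, c:-3, d:0, e:-2; rest ⊤}
  B4:   IN={a:0, b:4, c:-3, d:0, e:-2; rest ⊤}   OUT={a:0, b:4, c:-3, d:0, e:-2; rest ⊤}
  B5:   IN=(all ⊤)   OUT=(all ⊤)
  B6:   IN=(all ⊤)   OUT=(all ⊤)

Merge at B2: IN[B2] = OUT[B1] ⊔ OUT[B3] = {a: ⊤, b: ⊤, c: -3, d: ⊤, e: -2, f: ⊤}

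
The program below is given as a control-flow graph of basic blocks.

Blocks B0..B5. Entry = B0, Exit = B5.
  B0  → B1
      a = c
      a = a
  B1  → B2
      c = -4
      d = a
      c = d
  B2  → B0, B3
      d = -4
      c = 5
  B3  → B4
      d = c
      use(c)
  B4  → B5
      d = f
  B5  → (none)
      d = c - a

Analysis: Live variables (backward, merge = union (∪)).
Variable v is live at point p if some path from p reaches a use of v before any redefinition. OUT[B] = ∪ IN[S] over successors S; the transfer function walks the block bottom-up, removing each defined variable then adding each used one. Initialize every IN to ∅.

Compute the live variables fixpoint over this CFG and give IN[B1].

Answer: {a, f}

Working:
Fixpoint table:
  B0: | IN={c, f} | OUT={a, f}
  B1: | IN={a, f} | OUT={a, f}
  B2: | IN={a, f} | OUT={a, c, f}
  B3: | IN={a, c, f} | OUT={a, c, f}
  B4: | IN={a, c, f} | OUT={a, c}
  B5: | IN={a, c} | OUT={}

Merge at B1: OUT[B1] = IN[B2] = {a, f}
Applying B1's transfer function to that OUT value gives IN[B1] (row B1 above).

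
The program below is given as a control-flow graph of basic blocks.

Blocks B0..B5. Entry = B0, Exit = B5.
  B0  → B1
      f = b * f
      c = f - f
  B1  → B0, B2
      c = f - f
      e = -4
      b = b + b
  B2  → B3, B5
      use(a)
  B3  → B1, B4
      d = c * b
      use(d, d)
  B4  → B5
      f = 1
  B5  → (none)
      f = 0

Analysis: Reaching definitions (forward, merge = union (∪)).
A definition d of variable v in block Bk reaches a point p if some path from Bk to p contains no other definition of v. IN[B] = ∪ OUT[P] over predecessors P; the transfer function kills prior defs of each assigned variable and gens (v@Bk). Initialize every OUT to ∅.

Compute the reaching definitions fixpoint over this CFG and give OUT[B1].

Fixpoint table:
  B0:   IN={b@B1, c@B1, d@B3, e@B1, f@B0}   OUT={b@B1, c@B0, d@B3, e@B1, f@B0}
  B1:   IN={b@B1, c@B0, c@B1, d@B3, e@B1, f@B0}   OUT={b@B1, c@B1, d@B3, e@B1, f@B0}
  B2:   IN={b@B1, c@B1, d@B3, e@B1, f@B0}   OUT={b@B1, c@B1, d@B3, e@B1, f@B0}
  B3:   IN={b@B1, c@B1, d@B3, e@B1, f@B0}   OUT={b@B1, c@B1, d@B3, e@B1, f@B0}
  B4:   IN={b@B1, c@B1, d@B3, e@B1, f@B0}   OUT={b@B1, c@B1, d@B3, e@B1, f@B4}
  B5:   IN={b@B1, c@B1, d@B3, e@B1, f@B0, f@B4}   OUT={b@B1, c@B1, d@B3, e@B1, f@B5}

Merge at B1: IN[B1] = OUT[B0] ⊔ OUT[B3] = {b@B1, c@B0, c@B1, d@B3, e@B1, f@B0}
Applying B1's transfer function to that IN value gives OUT[B1] (row B1 above).

Answer: {b@B1, c@B1, d@B3, e@B1, f@B0}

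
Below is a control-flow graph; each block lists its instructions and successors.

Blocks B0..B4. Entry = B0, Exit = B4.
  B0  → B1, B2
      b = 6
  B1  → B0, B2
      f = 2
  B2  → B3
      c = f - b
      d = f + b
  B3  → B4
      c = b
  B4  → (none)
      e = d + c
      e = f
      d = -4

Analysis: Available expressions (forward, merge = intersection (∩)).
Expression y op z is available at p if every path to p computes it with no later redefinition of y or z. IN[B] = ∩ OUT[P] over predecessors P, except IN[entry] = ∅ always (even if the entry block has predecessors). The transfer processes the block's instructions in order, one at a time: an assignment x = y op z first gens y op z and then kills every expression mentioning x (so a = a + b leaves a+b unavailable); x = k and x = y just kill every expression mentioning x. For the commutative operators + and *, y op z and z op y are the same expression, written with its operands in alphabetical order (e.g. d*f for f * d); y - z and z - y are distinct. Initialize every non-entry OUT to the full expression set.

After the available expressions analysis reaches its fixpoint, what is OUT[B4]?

Converged values:
  B0:   IN={}   OUT={}
  B1:   IN={}   OUT={}
  B2:   IN={}   OUT={b+f, f-b}
  B3:   IN={b+f, f-b}   OUT={b+f, f-b}
  B4:   IN={b+f, f-b}   OUT={b+f, f-b}

Merge at B4: IN[B4] = OUT[B3] = {b+f, f-b}
Applying B4's transfer function to that IN value gives OUT[B4] (row B4 above).

Answer: {b+f, f-b}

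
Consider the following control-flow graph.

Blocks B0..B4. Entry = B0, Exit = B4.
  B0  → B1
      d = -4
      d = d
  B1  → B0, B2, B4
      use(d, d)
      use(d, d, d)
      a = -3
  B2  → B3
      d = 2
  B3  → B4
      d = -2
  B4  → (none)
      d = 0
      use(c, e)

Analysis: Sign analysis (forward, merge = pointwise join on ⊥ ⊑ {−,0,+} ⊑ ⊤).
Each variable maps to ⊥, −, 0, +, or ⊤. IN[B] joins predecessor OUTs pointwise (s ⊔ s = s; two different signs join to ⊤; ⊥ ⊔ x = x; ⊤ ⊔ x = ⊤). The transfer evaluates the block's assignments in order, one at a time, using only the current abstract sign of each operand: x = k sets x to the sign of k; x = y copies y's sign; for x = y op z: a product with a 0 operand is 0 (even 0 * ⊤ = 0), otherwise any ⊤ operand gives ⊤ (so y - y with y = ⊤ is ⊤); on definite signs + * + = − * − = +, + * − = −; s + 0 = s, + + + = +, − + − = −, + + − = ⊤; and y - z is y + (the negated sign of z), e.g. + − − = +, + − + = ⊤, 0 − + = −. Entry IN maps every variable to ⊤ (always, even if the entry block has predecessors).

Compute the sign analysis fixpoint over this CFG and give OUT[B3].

Fixpoint table:
  B0:   IN=(all ⊤)   OUT={d:-; rest ⊤}
  B1:   IN={d:-; rest ⊤}   OUT={a:-, d:-; rest ⊤}
  B2:   IN={a:-, d:-; rest ⊤}   OUT={a:-, d:+; rest ⊤}
  B3:   IN={a:-, d:+; rest ⊤}   OUT={a:-, d:-; rest ⊤}
  B4:   IN={a:-, d:-; rest ⊤}   OUT={a:-, d:0; rest ⊤}

Merge at B3: IN[B3] = OUT[B2] = {a: -, b: ⊤, c: ⊤, d: +, e: ⊤, f: ⊤}
Applying B3's transfer function to that IN value gives OUT[B3] (row B3 above).

Answer: {a: -, b: ⊤, c: ⊤, d: -, e: ⊤, f: ⊤}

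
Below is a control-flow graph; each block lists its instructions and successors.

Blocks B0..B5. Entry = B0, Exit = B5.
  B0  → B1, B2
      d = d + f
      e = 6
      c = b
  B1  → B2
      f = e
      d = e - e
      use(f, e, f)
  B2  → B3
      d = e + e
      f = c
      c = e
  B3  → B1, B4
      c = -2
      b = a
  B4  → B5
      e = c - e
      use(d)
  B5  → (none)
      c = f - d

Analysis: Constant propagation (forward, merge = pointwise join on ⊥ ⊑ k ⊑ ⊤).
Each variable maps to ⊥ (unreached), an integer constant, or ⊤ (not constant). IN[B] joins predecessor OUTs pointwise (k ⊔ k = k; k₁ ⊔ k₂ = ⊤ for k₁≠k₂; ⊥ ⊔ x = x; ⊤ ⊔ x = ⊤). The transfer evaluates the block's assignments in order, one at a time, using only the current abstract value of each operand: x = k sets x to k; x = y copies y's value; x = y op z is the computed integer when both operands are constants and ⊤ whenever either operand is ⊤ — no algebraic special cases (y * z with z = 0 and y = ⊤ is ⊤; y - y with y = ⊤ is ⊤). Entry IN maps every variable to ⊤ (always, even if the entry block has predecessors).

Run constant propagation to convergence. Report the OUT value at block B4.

Converged values:
  B0: | IN=(all ⊤) | OUT={e:6; rest ⊤}
  B1: | IN={e:6; rest ⊤} | OUT={d:0, e:6, f:6; rest ⊤}
  B2: | IN={e:6; rest ⊤} | OUT={c:6, d:12, e:6; rest ⊤}
  B3: | IN={c:6, d:12, e:6; rest ⊤} | OUT={c:-2, d:12, e:6; rest ⊤}
  B4: | IN={c:-2, d:12, e:6; rest ⊤} | OUT={c:-2, d:12, e:-8; rest ⊤}
  B5: | IN={c:-2, d:12, e:-8; rest ⊤} | OUT={d:12, e:-8; rest ⊤}

Merge at B4: IN[B4] = OUT[B3] = {a: ⊤, b: ⊤, c: -2, d: 12, e: 6, f: ⊤}
Applying B4's transfer function to that IN value gives OUT[B4] (row B4 above).

Answer: {a: ⊤, b: ⊤, c: -2, d: 12, e: -8, f: ⊤}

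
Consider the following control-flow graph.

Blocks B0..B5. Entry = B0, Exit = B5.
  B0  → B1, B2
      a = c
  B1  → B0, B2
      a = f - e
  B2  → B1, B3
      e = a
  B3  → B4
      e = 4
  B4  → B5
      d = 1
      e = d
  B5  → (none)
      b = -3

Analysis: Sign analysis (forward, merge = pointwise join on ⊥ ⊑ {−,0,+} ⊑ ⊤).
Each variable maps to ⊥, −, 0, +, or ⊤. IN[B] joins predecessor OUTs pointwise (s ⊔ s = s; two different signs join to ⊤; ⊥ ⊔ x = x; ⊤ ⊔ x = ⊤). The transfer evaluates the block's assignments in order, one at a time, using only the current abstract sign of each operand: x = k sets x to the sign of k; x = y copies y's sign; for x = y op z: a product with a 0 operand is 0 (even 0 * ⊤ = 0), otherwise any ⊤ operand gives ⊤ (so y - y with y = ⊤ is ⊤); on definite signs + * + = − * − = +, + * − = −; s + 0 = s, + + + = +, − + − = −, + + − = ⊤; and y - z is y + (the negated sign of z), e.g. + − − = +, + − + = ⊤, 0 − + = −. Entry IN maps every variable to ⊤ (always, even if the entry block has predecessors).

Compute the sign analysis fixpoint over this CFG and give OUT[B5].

Answer: {a: ⊤, b: -, c: ⊤, d: +, e: +, f: ⊤}

Working:
Converged values:
  B0:   IN=(all ⊤)   OUT=(all ⊤)
  B1:   IN=(all ⊤)   OUT=(all ⊤)
  B2:   IN=(all ⊤)   OUT=(all ⊤)
  B3:   IN=(all ⊤)   OUT={e:+; rest ⊤}
  B4:   IN={e:+; rest ⊤}   OUT={d:+, e:+; rest ⊤}
  B5:   IN={d:+, e:+; rest ⊤}   OUT={b:-, d:+, e:+; rest ⊤}

Merge at B5: IN[B5] = OUT[B4] = {a: ⊤, b: ⊤, c: ⊤, d: +, e: +, f: ⊤}
Applying B5's transfer function to that IN value gives OUT[B5] (row B5 above).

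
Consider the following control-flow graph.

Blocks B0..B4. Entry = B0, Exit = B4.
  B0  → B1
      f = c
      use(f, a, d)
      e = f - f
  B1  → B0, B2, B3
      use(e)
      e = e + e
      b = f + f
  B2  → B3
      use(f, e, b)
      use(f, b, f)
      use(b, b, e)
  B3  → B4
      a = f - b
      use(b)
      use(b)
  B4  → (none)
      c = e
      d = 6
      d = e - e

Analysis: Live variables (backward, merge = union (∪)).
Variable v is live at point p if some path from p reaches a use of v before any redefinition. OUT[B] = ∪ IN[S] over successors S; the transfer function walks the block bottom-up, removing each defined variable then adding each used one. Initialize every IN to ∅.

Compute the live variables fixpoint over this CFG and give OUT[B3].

Fixpoint table:
  B0:   IN={a, c, d}   OUT={a, c, d, e, f}
  B1:   IN={a, c, d, e, f}   OUT={a, b, c, d, e, f}
  B2:   IN={b, e, f}   OUT={b, e, f}
  B3:   IN={b, e, f}   OUT={e}
  B4:   IN={e}   OUT={}

Merge at B3: OUT[B3] = IN[B4] = {e}

Answer: {e}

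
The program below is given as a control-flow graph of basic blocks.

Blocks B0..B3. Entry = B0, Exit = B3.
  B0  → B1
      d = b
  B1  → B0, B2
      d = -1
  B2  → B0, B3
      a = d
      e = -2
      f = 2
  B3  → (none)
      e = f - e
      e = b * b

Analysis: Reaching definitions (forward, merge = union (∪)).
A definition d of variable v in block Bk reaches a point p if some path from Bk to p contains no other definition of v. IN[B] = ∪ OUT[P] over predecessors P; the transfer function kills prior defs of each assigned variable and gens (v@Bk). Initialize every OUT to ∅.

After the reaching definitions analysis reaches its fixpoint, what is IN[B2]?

Converged values:
  B0: | IN={a@B2, d@B1, e@B2, f@B2} | OUT={a@B2, d@B0, e@B2, f@B2}
  B1: | IN={a@B2, d@B0, e@B2, f@B2} | OUT={a@B2, d@B1, e@B2, f@B2}
  B2: | IN={a@B2, d@B1, e@B2, f@B2} | OUT={a@B2, d@B1, e@B2, f@B2}
  B3: | IN={a@B2, d@B1, e@B2, f@B2} | OUT={a@B2, d@B1, e@B3, f@B2}

Merge at B2: IN[B2] = OUT[B1] = {a@B2, d@B1, e@B2, f@B2}

Answer: {a@B2, d@B1, e@B2, f@B2}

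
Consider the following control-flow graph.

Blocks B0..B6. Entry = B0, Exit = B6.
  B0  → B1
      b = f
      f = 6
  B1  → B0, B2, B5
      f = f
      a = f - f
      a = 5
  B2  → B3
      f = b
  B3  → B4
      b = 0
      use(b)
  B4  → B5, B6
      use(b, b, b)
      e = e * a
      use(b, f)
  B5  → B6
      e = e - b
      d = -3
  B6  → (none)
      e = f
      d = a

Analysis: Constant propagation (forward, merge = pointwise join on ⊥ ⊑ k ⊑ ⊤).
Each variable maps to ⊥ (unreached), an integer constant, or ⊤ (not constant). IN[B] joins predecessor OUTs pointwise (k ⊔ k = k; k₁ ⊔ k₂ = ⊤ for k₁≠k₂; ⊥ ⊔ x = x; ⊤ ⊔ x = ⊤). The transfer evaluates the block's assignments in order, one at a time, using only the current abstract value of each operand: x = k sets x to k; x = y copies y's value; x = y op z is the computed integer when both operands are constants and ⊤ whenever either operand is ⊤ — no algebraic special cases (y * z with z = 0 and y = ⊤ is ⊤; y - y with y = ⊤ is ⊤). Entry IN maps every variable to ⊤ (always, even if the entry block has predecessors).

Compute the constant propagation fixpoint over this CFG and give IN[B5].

Converged values:
  B0:  IN=(all ⊤)  OUT={f:6; rest ⊤}
  B1:  IN={f:6; rest ⊤}  OUT={a:5, f:6; rest ⊤}
  B2:  IN={a:5, f:6; rest ⊤}  OUT={a:5; rest ⊤}
  B3:  IN={a:5; rest ⊤}  OUT={a:5, b:0; rest ⊤}
  B4:  IN={a:5, b:0; rest ⊤}  OUT={a:5, b:0; rest ⊤}
  B5:  IN={a:5; rest ⊤}  OUT={a:5, d:-3; rest ⊤}
  B6:  IN={a:5; rest ⊤}  OUT={a:5, d:5; rest ⊤}

Merge at B5: IN[B5] = OUT[B1] ⊔ OUT[B4] = {a: 5, b: ⊤, c: ⊤, d: ⊤, e: ⊤, f: ⊤}

Answer: {a: 5, b: ⊤, c: ⊤, d: ⊤, e: ⊤, f: ⊤}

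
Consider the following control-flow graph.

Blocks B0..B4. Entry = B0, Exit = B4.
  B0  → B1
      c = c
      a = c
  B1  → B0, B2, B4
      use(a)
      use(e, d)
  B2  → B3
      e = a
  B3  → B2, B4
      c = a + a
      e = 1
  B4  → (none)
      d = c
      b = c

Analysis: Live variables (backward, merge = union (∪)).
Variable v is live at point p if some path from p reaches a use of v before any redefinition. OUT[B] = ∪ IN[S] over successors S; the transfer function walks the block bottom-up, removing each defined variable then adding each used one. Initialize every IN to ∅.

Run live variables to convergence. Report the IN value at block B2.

Answer: {a}

Derivation:
Converged values:
  B0: | IN={c, d, e} | OUT={a, c, d, e}
  B1: | IN={a, c, d, e} | OUT={a, c, d, e}
  B2: | IN={a} | OUT={a}
  B3: | IN={a} | OUT={a, c}
  B4: | IN={c} | OUT={}

Merge at B2: OUT[B2] = IN[B3] = {a}
Applying B2's transfer function to that OUT value gives IN[B2] (row B2 above).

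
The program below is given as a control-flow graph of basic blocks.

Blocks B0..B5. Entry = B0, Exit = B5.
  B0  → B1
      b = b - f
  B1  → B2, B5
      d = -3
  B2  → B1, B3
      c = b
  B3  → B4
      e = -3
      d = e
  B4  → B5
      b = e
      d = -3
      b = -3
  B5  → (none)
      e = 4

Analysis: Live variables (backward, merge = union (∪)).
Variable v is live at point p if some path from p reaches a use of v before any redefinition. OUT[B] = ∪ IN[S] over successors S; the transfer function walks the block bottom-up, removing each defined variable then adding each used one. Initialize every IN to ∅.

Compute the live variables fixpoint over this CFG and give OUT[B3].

Converged values:
  B0:   IN={b, f}   OUT={b}
  B1:   IN={b}   OUT={b}
  B2:   IN={b}   OUT={b}
  B3:   IN={}   OUT={e}
  B4:   IN={e}   OUT={}
  B5:   IN={}   OUT={}

Merge at B3: OUT[B3] = IN[B4] = {e}

Answer: {e}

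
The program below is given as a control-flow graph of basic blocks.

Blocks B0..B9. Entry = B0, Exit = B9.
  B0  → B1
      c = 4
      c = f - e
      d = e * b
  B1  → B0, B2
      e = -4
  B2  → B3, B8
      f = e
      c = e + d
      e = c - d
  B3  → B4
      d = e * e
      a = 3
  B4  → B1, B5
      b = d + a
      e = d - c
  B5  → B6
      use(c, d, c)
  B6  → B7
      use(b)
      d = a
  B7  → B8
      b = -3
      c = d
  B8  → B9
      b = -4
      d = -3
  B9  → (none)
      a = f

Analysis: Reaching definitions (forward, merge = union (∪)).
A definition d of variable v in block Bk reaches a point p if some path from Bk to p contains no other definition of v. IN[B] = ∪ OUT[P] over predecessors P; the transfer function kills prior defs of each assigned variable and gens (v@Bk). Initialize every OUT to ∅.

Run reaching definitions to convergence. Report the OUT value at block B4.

Answer: {a@B3, b@B4, c@B2, d@B3, e@B4, f@B2}

Trace:
Converged values:
  B0:  IN={a@B3, b@B4, c@B0, c@B2, d@B0, d@B3, e@B1, f@B2}  OUT={a@B3, b@B4, c@B0, d@B0, e@B1, f@B2}
  B1:  IN={a@B3, b@B4, c@B0, c@B2, d@B0, d@B3, e@B1, e@B4, f@B2}  OUT={a@B3, b@B4, c@B0, c@B2, d@B0, d@B3, e@B1, f@B2}
  B2:  IN={a@B3, b@B4, c@B0, c@B2, d@B0, d@B3, e@B1, f@B2}  OUT={a@B3, b@B4, c@B2, d@B0, d@B3, e@B2, f@B2}
  B3:  IN={a@B3, b@B4, c@B2, d@B0, d@B3, e@B2, f@B2}  OUT={a@B3, b@B4, c@B2, d@B3, e@B2, f@B2}
  B4:  IN={a@B3, b@B4, c@B2, d@B3, e@B2, f@B2}  OUT={a@B3, b@B4, c@B2, d@B3, e@B4, f@B2}
  B5:  IN={a@B3, b@B4, c@B2, d@B3, e@B4, f@B2}  OUT={a@B3, b@B4, c@B2, d@B3, e@B4, f@B2}
  B6:  IN={a@B3, b@B4, c@B2, d@B3, e@B4, f@B2}  OUT={a@B3, b@B4, c@B2, d@B6, e@B4, f@B2}
  B7:  IN={a@B3, b@B4, c@B2, d@B6, e@B4, f@B2}  OUT={a@B3, b@B7, c@B7, d@B6, e@B4, f@B2}
  B8:  IN={a@B3, b@B4, b@B7, c@B2, c@B7, d@B0, d@B3, d@B6, e@B2, e@B4, f@B2}  OUT={a@B3, b@B8, c@B2, c@B7, d@B8, e@B2, e@B4, f@B2}
  B9:  IN={a@B3, b@B8, c@B2, c@B7, d@B8, e@B2, e@B4, f@B2}  OUT={a@B9, b@B8, c@B2, c@B7, d@B8, e@B2, e@B4, f@B2}

Merge at B4: IN[B4] = OUT[B3] = {a@B3, b@B4, c@B2, d@B3, e@B2, f@B2}
Applying B4's transfer function to that IN value gives OUT[B4] (row B4 above).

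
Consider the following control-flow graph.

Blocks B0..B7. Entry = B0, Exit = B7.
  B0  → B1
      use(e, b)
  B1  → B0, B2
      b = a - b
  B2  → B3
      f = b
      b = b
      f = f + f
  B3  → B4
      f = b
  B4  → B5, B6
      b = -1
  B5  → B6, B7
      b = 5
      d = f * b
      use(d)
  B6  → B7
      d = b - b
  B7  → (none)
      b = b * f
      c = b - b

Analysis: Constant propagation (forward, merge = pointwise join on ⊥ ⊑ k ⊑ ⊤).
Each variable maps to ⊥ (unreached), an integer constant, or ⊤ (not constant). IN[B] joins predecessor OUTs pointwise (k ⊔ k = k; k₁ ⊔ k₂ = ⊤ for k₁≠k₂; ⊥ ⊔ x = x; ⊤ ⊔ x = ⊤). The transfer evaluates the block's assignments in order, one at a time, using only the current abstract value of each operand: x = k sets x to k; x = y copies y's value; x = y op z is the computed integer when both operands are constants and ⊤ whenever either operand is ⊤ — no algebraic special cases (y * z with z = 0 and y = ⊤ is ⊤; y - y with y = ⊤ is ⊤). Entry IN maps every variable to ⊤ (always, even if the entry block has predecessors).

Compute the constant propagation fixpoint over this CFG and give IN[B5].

Answer: {a: ⊤, b: -1, c: ⊤, d: ⊤, e: ⊤, f: ⊤}

Working:
Fixpoint table:
  B0: | IN=(all ⊤) | OUT=(all ⊤)
  B1: | IN=(all ⊤) | OUT=(all ⊤)
  B2: | IN=(all ⊤) | OUT=(all ⊤)
  B3: | IN=(all ⊤) | OUT=(all ⊤)
  B4: | IN=(all ⊤) | OUT={b:-1; rest ⊤}
  B5: | IN={b:-1; rest ⊤} | OUT={b:5; rest ⊤}
  B6: | IN=(all ⊤) | OUT=(all ⊤)
  B7: | IN=(all ⊤) | OUT=(all ⊤)

Merge at B5: IN[B5] = OUT[B4] = {a: ⊤, b: -1, c: ⊤, d: ⊤, e: ⊤, f: ⊤}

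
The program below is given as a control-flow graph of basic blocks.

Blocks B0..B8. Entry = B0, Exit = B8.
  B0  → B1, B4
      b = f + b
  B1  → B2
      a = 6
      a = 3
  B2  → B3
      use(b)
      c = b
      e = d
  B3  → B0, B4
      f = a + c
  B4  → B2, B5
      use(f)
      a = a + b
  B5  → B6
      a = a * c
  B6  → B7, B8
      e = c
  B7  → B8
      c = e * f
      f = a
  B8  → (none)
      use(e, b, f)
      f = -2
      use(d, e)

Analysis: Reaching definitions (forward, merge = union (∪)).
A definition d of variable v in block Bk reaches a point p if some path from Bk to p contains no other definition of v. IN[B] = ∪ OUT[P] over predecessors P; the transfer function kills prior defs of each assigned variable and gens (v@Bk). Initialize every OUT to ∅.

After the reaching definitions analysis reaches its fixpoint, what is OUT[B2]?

Answer: {a@B1, a@B4, b@B0, c@B2, e@B2, f@B3}

Trace:
Per-block solution:
  B0: | IN={a@B1, a@B4, b@B0, c@B2, e@B2, f@B3} | OUT={a@B1, a@B4, b@B0, c@B2, e@B2, f@B3}
  B1: | IN={a@B1, a@B4, b@B0, c@B2, e@B2, f@B3} | OUT={a@B1, b@B0, c@B2, e@B2, f@B3}
  B2: | IN={a@B1, a@B4, b@B0, c@B2, e@B2, f@B3} | OUT={a@B1, a@B4, b@B0, c@B2, e@B2, f@B3}
  B3: | IN={a@B1, a@B4, b@B0, c@B2, e@B2, f@B3} | OUT={a@B1, a@B4, b@B0, c@B2, e@B2, f@B3}
  B4: | IN={a@B1, a@B4, b@B0, c@B2, e@B2, f@B3} | OUT={a@B4, b@B0, c@B2, e@B2, f@B3}
  B5: | IN={a@B4, b@B0, c@B2, e@B2, f@B3} | OUT={a@B5, b@B0, c@B2, e@B2, f@B3}
  B6: | IN={a@B5, b@B0, c@B2, e@B2, f@B3} | OUT={a@B5, b@B0, c@B2, e@B6, f@B3}
  B7: | IN={a@B5, b@B0, c@B2, e@B6, f@B3} | OUT={a@B5, b@B0, c@B7, e@B6, f@B7}
  B8: | IN={a@B5, b@B0, c@B2, c@B7, e@B6, f@B3, f@B7} | OUT={a@B5, b@B0, c@B2, c@B7, e@B6, f@B8}

Merge at B2: IN[B2] = OUT[B1] ⊔ OUT[B4] = {a@B1, a@B4, b@B0, c@B2, e@B2, f@B3}
Applying B2's transfer function to that IN value gives OUT[B2] (row B2 above).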